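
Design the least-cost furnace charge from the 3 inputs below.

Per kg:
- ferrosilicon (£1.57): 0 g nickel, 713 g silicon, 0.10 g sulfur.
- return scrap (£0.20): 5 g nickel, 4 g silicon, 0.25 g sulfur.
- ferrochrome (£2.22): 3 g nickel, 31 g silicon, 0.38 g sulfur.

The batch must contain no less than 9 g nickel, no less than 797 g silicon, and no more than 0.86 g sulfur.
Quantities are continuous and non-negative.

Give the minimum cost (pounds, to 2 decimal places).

Let x1 = kg of ferrosilicon, x2 = kg of return scrap, x3 = kg of ferrochrome.
min 1.57x1 + 0.2x2 + 2.22x3 with:
  5x2 + 3x3 ≥ 9   (nickel)
  713x1 + 4x2 + 31x3 ≥ 797   (silicon)
  0.1x1 + 0.25x2 + 0.38x3 ≤ 0.86   (sulfur)
  x1, x2, x3 ≥ 0.
At the optimum only ferrosilicon, return scrap are positive (ferrochrome = 0). The nickel and silicon requirements are met with equality.
That vertex is x1 = 1.108, x2 = 1.8.
Cost = 1.57·1.108 + 0.2·1.8 = 2.0996.

£2.10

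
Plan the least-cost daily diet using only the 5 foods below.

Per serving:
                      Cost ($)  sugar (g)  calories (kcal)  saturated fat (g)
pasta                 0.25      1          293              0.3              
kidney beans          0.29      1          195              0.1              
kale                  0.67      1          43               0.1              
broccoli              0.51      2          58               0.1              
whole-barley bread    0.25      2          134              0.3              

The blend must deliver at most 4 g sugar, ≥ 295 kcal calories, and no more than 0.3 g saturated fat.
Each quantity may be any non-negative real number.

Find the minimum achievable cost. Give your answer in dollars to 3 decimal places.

Let x1 = servings of pasta, x2 = servings of kidney beans, x3 = servings of kale, x4 = servings of broccoli, x5 = servings of whole-barley bread.
min 0.25x1 + 0.29x2 + 0.67x3 + 0.51x4 + 0.25x5 s.t.:
  1x1 + 1x2 + 1x3 + 2x4 + 2x5 ≤ 4   (sugar)
  293x1 + 195x2 + 43x3 + 58x4 + 134x5 ≥ 295   (calories)
  0.3x1 + 0.1x2 + 0.1x3 + 0.1x4 + 0.3x5 ≤ 0.3   (saturated fat)
  x1, x2, x3, x4, x5 ≥ 0.
The cheapest feasible vertex uses only pasta, kidney beans; kale, broccoli, whole-barley bread are not used. Binding constraints: calories and saturated fat.
So pasta = 0.9932 servings, kidney beans = 0.02055 servings.
Objective = 0.25·0.9932 + 0.29·0.02055 = 0.25426.

$0.254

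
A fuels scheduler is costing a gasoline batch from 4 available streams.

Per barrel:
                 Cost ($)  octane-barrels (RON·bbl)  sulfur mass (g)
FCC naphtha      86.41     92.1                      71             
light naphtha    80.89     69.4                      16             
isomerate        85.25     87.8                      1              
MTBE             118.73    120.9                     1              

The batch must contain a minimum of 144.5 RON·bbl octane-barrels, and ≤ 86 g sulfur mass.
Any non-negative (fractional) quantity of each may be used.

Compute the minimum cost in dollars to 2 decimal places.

This is a linear program. Let x1 = barrels of FCC naphtha, x2 = barrels of light naphtha, x3 = barrels of isomerate, x4 = barrels of MTBE.
Minimize 86.41x1 + 80.89x2 + 85.25x3 + 118.73x4 subject to:
  92.1x1 + 69.4x2 + 87.8x3 + 120.9x4 ≥ 144.5   (octane-barrels)
  71x1 + 16x2 + 1x3 + 1x4 ≤ 86   (sulfur mass)
  x1, x2, x3, x4 ≥ 0.
The cheapest feasible vertex uses only FCC naphtha, isomerate; light naphtha, MTBE are not used. The octane-barrels and sulfur mass requirements are met with equality.
Solving gives x1 = 1.206, x3 = 0.3808.
Total cost: 86.41·1.206 + 85.25·0.3808 = 136.6737.

$136.67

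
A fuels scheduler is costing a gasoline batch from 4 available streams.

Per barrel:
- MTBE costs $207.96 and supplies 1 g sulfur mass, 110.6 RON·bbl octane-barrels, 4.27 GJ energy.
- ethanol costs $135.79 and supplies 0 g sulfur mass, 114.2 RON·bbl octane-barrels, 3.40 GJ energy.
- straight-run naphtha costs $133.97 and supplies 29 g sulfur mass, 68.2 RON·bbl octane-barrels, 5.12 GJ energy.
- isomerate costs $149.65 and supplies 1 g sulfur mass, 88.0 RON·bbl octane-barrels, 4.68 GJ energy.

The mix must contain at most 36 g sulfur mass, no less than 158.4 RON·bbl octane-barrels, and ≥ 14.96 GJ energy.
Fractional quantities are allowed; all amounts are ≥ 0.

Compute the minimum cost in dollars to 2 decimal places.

Let x1 = barrels of MTBE, x2 = barrels of ethanol, x3 = barrels of straight-run naphtha, x4 = barrels of isomerate.
Minimize 207.96x1 + 135.79x2 + 133.97x3 + 149.65x4 with:
  1x1 + 29x3 + 1x4 ≤ 36   (sulfur mass)
  110.6x1 + 114.2x2 + 68.2x3 + 88x4 ≥ 158.4   (octane-barrels)
  4.27x1 + 3.4x2 + 5.12x3 + 4.68x4 ≥ 14.96   (energy)
  x1, x2, x3, x4 ≥ 0.
The cheapest feasible vertex uses only straight-run naphtha, isomerate; MTBE, ethanol are not used. Binding constraints: sulfur mass and energy.
Optimal quantities: straight-run naphtha = 1.175 barrels, isomerate = 1.911 barrels.
Hence cost = 133.97·1.175 + 149.65·1.911 = $443.3959.

$443.40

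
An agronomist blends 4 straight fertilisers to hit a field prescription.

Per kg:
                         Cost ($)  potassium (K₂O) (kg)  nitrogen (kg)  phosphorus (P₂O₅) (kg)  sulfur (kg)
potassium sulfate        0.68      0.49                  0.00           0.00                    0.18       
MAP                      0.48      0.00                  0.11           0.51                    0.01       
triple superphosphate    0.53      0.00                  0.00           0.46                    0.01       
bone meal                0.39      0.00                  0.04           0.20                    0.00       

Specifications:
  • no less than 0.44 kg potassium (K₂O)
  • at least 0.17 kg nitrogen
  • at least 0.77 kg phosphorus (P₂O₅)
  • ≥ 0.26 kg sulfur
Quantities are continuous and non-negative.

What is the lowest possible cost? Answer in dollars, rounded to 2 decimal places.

Treat it as an LP. Let x1 = kg of potassium sulfate, x2 = kg of MAP, x3 = kg of triple superphosphate, x4 = kg of bone meal.
Minimize 0.68x1 + 0.48x2 + 0.53x3 + 0.39x4 with:
  0.49x1 ≥ 0.44   (potassium (K₂O))
  0.11x2 + 0.04x4 ≥ 0.17   (nitrogen)
  0.51x2 + 0.46x3 + 0.2x4 ≥ 0.77   (phosphorus (P₂O₅))
  0.18x1 + 0.01x2 + 0.01x3 ≥ 0.26   (sulfur)
  x1, x2, x3, x4 ≥ 0.
The minimum-cost mix takes nothing from triple superphosphate, bone meal — only potassium sulfate, MAP. There the nitrogen and sulfur constraints are tight.
Solving gives x1 = 1.359, x2 = 1.545.
Total cost: 0.68·1.359 + 0.48·1.545 = 1.6657.

$1.67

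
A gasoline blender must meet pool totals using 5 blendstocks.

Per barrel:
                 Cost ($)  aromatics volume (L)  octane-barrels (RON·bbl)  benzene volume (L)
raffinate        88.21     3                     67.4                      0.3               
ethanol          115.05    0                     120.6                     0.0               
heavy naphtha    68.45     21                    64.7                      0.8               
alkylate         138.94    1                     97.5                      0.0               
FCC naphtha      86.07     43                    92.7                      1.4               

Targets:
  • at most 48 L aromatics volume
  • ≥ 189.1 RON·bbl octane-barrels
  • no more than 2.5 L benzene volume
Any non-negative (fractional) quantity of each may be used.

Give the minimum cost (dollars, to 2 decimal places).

Set it up as a linear program. Let x1 = barrels of raffinate, x2 = barrels of ethanol, x3 = barrels of heavy naphtha, x4 = barrels of alkylate, x5 = barrels of FCC naphtha.
Minimize 88.21x1 + 115.05x2 + 68.45x3 + 138.94x4 + 86.07x5 s.t.:
  3x1 + 21x3 + 1x4 + 43x5 ≤ 48   (aromatics volume)
  67.4x1 + 120.6x2 + 64.7x3 + 97.5x4 + 92.7x5 ≥ 189.1   (octane-barrels)
  0.3x1 + 0.8x3 + 1.4x5 ≤ 2.5   (benzene volume)
  x1, x2, x3, x4, x5 ≥ 0.
At the optimum only ethanol, FCC naphtha are positive (raffinate, heavy naphtha, alkylate = 0). There the aromatics volume and octane-barrels constraints are tight.
Optimal quantities: ethanol = 0.70996 barrels, FCC naphtha = 1.1163 barrels.
Cost = 115.05·0.70996 + 86.07·1.1163 = 177.7608.

$177.76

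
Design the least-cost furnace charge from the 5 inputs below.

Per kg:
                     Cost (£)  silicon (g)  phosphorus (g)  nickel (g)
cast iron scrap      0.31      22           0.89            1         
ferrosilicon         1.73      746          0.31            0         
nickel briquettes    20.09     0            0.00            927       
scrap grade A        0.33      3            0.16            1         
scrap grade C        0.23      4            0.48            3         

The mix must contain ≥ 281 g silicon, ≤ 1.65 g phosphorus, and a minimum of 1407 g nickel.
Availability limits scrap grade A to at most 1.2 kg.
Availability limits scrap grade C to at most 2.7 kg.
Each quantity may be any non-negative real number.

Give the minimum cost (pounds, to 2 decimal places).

£31.14

Let x1 = kg of cast iron scrap, x2 = kg of ferrosilicon, x3 = kg of nickel briquettes, x4 = kg of scrap grade A, x5 = kg of scrap grade C.
min 0.31x1 + 1.73x2 + 20.09x3 + 0.33x4 + 0.23x5 s.t.:
  22x1 + 746x2 + 3x4 + 4x5 ≥ 281   (silicon)
  0.89x1 + 0.31x2 + 0.16x4 + 0.48x5 ≤ 1.65   (phosphorus)
  1x1 + 927x3 + 1x4 + 3x5 ≥ 1407   (nickel)
  x4 ≤ 1.2
  x5 ≤ 2.7
  x1, x2, x3, x4, x5 ≥ 0.
The cheapest feasible vertex uses only ferrosilicon, nickel briquettes; cast iron scrap, scrap grade A, scrap grade C are not used. Binding constraints: silicon and nickel.
Solving gives x2 = 0.37668, x3 = 1.5178.
Hence cost = 1.73·0.37668 + 20.09·1.5178 = £31.1443.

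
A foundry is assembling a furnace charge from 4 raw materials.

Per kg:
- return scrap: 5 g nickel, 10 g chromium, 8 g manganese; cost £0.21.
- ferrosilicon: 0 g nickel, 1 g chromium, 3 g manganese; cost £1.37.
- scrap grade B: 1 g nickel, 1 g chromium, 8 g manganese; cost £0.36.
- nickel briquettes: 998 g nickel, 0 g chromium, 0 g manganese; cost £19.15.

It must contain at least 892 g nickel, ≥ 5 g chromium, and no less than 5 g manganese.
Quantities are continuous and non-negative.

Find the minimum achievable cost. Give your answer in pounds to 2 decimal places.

£17.19

Let x1 = kg of return scrap, x2 = kg of ferrosilicon, x3 = kg of scrap grade B, x4 = kg of nickel briquettes.
Minimise 0.21x1 + 1.37x2 + 0.36x3 + 19.15x4 with:
  5x1 + 1x3 + 998x4 ≥ 892   (nickel)
  10x1 + 1x2 + 1x3 ≥ 5   (chromium)
  8x1 + 3x2 + 8x3 ≥ 5   (manganese)
  x1, x2, x3, x4 ≥ 0.
The cheapest feasible vertex uses only return scrap, nickel briquettes; ferrosilicon, scrap grade B are not used. Binding constraints: nickel and manganese.
So return scrap = 0.625 kg, nickel briquettes = 0.8907 kg.
Total cost: 0.21·0.625 + 19.15·0.8907 = 17.1882.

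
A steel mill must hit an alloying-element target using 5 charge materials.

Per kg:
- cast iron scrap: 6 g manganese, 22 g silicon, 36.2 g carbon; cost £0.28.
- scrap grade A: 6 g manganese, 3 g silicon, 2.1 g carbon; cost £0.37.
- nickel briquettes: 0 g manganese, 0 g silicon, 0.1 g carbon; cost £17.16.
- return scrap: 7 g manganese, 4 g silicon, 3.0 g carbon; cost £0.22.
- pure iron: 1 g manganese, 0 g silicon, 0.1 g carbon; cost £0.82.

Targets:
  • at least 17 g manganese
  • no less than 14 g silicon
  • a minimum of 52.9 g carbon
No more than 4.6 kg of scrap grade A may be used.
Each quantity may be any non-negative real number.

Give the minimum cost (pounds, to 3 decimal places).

£0.658

This is a linear program. Let x1 = kg of cast iron scrap, x2 = kg of scrap grade A, x3 = kg of nickel briquettes, x4 = kg of return scrap, x5 = kg of pure iron.
Minimise 0.28x1 + 0.37x2 + 17.16x3 + 0.22x4 + 0.82x5 subject to:
  6x1 + 6x2 + 7x4 + 1x5 ≥ 17   (manganese)
  22x1 + 3x2 + 4x4 ≥ 14   (silicon)
  36.2x1 + 2.1x2 + 0.1x3 + 3x4 + 0.1x5 ≥ 52.9   (carbon)
  x2 ≤ 4.6
  x1, x2, x3, x4, x5 ≥ 0.
The minimum-cost mix takes nothing from scrap grade A, nickel briquettes, pure iron — only cast iron scrap, return scrap. The manganese and carbon requirements are met with equality.
Optimal quantities: cast iron scrap = 1.356 kg, return scrap = 1.266 kg.
Cost = 0.28·1.356 + 0.22·1.266 = 0.65820.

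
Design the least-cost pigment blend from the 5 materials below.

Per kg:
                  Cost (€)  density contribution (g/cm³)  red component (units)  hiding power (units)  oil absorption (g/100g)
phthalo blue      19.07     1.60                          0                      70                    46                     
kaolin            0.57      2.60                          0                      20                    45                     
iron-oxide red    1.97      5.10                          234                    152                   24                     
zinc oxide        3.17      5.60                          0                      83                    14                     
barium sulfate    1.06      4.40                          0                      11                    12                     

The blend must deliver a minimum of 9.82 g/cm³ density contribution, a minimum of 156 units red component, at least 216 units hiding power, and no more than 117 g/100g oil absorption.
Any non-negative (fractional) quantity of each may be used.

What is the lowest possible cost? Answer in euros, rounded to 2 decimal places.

€3.21

This is a linear program. Let x1 = kg of phthalo blue, x2 = kg of kaolin, x3 = kg of iron-oxide red, x4 = kg of zinc oxide, x5 = kg of barium sulfate.
Minimise 19.07x1 + 0.57x2 + 1.97x3 + 3.17x4 + 1.06x5 subject to:
  1.6x1 + 2.6x2 + 5.1x3 + 5.6x4 + 4.4x5 ≥ 9.82   (density contribution)
  234x3 ≥ 156   (red component)
  70x1 + 20x2 + 152x3 + 83x4 + 11x5 ≥ 216   (hiding power)
  46x1 + 45x2 + 24x3 + 14x4 + 12x5 ≤ 117   (oil absorption)
  x1, x2, x3, x4, x5 ≥ 0.
The optimal basis is {kaolin, iron-oxide red}; phthalo blue, zinc oxide, barium sulfate drop out. There the density contribution and hiding power constraints are tight.
Solving gives x2 = 1.3337, x3 = 1.2456.
Objective = 0.57·1.3337 + 1.97·1.2456 = 3.2140.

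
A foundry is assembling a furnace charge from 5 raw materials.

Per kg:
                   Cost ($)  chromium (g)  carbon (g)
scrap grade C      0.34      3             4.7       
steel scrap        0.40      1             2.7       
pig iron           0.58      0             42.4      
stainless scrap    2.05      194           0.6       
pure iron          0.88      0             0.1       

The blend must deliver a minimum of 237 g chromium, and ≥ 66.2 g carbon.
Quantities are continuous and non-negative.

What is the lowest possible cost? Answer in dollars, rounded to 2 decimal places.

$3.40

Let x1 = kg of scrap grade C, x2 = kg of steel scrap, x3 = kg of pig iron, x4 = kg of stainless scrap, x5 = kg of pure iron.
Minimise 0.34x1 + 0.4x2 + 0.58x3 + 2.05x4 + 0.88x5 s.t.:
  3x1 + 1x2 + 194x4 ≥ 237   (chromium)
  4.7x1 + 2.7x2 + 42.4x3 + 0.6x4 + 0.1x5 ≥ 66.2   (carbon)
  x1, x2, x3, x4, x5 ≥ 0.
The optimal basis is {pig iron, stainless scrap}; scrap grade C, steel scrap, pure iron drop out. There the chromium and carbon constraints are tight.
That vertex is x3 = 1.544, x4 = 1.222.
Total cost: 0.58·1.544 + 2.05·1.222 = 3.4006.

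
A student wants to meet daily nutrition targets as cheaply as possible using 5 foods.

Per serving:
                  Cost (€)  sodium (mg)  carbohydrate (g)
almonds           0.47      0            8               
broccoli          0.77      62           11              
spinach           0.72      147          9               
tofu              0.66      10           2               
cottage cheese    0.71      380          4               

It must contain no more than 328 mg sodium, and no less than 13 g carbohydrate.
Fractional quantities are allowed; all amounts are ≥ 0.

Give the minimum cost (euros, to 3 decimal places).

€0.764

Let x1 = servings of almonds, x2 = servings of broccoli, x3 = servings of spinach, x4 = servings of tofu, x5 = servings of cottage cheese.
Minimise 0.47x1 + 0.77x2 + 0.72x3 + 0.66x4 + 0.71x5 subject to:
  62x2 + 147x3 + 10x4 + 380x5 ≤ 328   (sodium)
  8x1 + 11x2 + 9x3 + 2x4 + 4x5 ≥ 13   (carbohydrate)
  x1, x2, x3, x4, x5 ≥ 0.
At the optimum only almonds is positive (broccoli, spinach, tofu, cottage cheese = 0). The carbohydrate requirement is met with equality.
Solving gives x1 = 1.625.
Objective = 0.47·1.625 = 0.76375.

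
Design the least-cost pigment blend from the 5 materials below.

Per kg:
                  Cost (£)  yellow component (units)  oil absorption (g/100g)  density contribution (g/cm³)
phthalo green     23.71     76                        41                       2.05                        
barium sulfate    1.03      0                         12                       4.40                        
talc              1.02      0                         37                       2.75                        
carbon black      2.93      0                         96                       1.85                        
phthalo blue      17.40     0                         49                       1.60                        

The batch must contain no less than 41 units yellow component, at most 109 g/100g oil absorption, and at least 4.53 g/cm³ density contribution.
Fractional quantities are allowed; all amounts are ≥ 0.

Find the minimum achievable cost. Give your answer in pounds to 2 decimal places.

This is a linear program. Let x1 = kg of phthalo green, x2 = kg of barium sulfate, x3 = kg of talc, x4 = kg of carbon black, x5 = kg of phthalo blue.
Minimize 23.71x1 + 1.03x2 + 1.02x3 + 2.93x4 + 17.4x5 s.t.:
  76x1 ≥ 41   (yellow component)
  41x1 + 12x2 + 37x3 + 96x4 + 49x5 ≤ 109   (oil absorption)
  2.05x1 + 4.4x2 + 2.75x3 + 1.85x4 + 1.6x5 ≥ 4.53   (density contribution)
  x1, x2, x3, x4, x5 ≥ 0.
The minimum-cost mix takes nothing from talc, carbon black, phthalo blue — only phthalo green, barium sulfate. The yellow component and density contribution requirements are met with equality.
That vertex is x1 = 0.5395, x2 = 0.7782.
Total cost: 23.71·0.5395 + 1.03·0.7782 = 13.5931.

£13.59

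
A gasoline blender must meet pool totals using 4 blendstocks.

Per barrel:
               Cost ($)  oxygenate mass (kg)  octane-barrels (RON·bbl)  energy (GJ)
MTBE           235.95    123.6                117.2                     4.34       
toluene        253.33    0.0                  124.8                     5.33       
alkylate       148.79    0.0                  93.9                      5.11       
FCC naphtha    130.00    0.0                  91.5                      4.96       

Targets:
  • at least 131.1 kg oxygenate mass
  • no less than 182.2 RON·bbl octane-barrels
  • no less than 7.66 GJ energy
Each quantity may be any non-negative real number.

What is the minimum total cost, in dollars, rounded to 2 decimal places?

Set it up as a linear program. Let x1 = barrels of MTBE, x2 = barrels of toluene, x3 = barrels of alkylate, x4 = barrels of FCC naphtha.
min 235.95x1 + 253.33x2 + 148.79x3 + 130x4 subject to:
  123.6x1 ≥ 131.1   (oxygenate mass)
  117.2x1 + 124.8x2 + 93.9x3 + 91.5x4 ≥ 182.2   (octane-barrels)
  4.34x1 + 5.33x2 + 5.11x3 + 4.96x4 ≥ 7.66   (energy)
  x1, x2, x3, x4 ≥ 0.
The cheapest feasible vertex uses only MTBE, FCC naphtha; toluene, alkylate are not used. Binding constraints: oxygenate mass and octane-barrels.
So MTBE = 1.06068 barrels, FCC naphtha = 0.63266 barrels.
Objective = 235.95·1.06068 + 130·0.63266 = 332.5132.

$332.51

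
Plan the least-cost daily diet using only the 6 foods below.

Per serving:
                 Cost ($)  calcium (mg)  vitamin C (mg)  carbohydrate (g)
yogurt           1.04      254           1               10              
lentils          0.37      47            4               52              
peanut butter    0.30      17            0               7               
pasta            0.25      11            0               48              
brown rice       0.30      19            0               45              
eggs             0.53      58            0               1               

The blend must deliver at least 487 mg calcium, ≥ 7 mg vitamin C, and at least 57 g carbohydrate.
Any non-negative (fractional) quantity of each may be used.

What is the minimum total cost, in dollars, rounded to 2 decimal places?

$2.23

Set it up as a linear program. Let x1 = servings of yogurt, x2 = servings of lentils, x3 = servings of peanut butter, x4 = servings of pasta, x5 = servings of brown rice, x6 = servings of eggs.
Minimize 1.04x1 + 0.37x2 + 0.3x3 + 0.25x4 + 0.3x5 + 0.53x6 subject to:
  254x1 + 47x2 + 17x3 + 11x4 + 19x5 + 58x6 ≥ 487   (calcium)
  1x1 + 4x2 ≥ 7   (vitamin C)
  10x1 + 52x2 + 7x3 + 48x4 + 45x5 + 1x6 ≥ 57   (carbohydrate)
  x1, x2, x3, x4, x5, x6 ≥ 0.
At the optimum only yogurt, lentils are positive (peanut butter, pasta, brown rice, eggs = 0). There the calcium and vitamin C constraints are tight.
Solving gives x1 = 1.671, x2 = 1.332.
Hence cost = 1.04·1.671 + 0.37·1.332 = $2.2307.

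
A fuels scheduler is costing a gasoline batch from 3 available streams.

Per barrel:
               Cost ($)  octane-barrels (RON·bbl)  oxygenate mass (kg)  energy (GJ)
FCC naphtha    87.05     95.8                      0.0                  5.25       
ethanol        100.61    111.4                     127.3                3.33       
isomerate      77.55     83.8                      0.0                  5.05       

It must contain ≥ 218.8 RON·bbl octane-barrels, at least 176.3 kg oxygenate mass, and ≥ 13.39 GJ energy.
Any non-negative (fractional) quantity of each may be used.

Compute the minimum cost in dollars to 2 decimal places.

$274.14

This is a linear program. Let x1 = barrels of FCC naphtha, x2 = barrels of ethanol, x3 = barrels of isomerate.
Minimize 87.05x1 + 100.61x2 + 77.55x3 with:
  95.8x1 + 111.4x2 + 83.8x3 ≥ 218.8   (octane-barrels)
  127.3x2 ≥ 176.3   (oxygenate mass)
  5.25x1 + 3.33x2 + 5.05x3 ≥ 13.39   (energy)
  x1, x2, x3 ≥ 0.
At the optimum only ethanol, isomerate are positive (FCC naphtha = 0). The oxygenate mass and energy requirements are met with equality.
Optimal quantities: ethanol = 1.3849 barrels, isomerate = 1.7383 barrels.
Objective = 100.61·1.3849 + 77.55·1.7383 = 274.1400.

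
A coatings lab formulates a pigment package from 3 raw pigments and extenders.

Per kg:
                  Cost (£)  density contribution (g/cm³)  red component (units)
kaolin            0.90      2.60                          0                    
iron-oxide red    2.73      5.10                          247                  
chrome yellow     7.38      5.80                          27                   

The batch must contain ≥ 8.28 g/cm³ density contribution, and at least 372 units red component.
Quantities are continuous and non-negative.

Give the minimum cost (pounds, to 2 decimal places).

£4.32

Let x1 = kg of kaolin, x2 = kg of iron-oxide red, x3 = kg of chrome yellow.
Minimise 0.9x1 + 2.73x2 + 7.38x3 s.t.:
  2.6x1 + 5.1x2 + 5.8x3 ≥ 8.28   (density contribution)
  247x2 + 27x3 ≥ 372   (red component)
  x1, x2, x3 ≥ 0.
At the optimum only kaolin, iron-oxide red are positive (chrome yellow = 0). Binding constraints: density contribution and red component.
That vertex is x1 = 0.2304, x2 = 1.506.
Total cost: 0.9·0.2304 + 2.73·1.506 = 4.3187.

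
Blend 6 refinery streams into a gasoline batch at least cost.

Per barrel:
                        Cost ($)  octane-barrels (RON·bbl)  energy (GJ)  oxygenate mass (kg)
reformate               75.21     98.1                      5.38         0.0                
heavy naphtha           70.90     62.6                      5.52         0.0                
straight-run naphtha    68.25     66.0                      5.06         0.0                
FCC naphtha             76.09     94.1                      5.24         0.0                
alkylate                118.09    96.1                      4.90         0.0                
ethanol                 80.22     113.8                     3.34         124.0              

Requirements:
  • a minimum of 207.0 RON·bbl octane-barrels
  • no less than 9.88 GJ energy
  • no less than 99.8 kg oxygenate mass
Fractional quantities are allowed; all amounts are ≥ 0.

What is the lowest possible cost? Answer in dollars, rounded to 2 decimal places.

Let x1 = barrels of reformate, x2 = barrels of heavy naphtha, x3 = barrels of straight-run naphtha, x4 = barrels of FCC naphtha, x5 = barrels of alkylate, x6 = barrels of ethanol.
min 75.21x1 + 70.9x2 + 68.25x3 + 76.09x4 + 118.09x5 + 80.22x6 s.t.:
  98.1x1 + 62.6x2 + 66x3 + 94.1x4 + 96.1x5 + 113.8x6 ≥ 207   (octane-barrels)
  5.38x1 + 5.52x2 + 5.06x3 + 5.24x4 + 4.9x5 + 3.34x6 ≥ 9.88   (energy)
  124x6 ≥ 99.8   (oxygenate mass)
  x1, x2, x3, x4, x5, x6 ≥ 0.
At the optimum only reformate, heavy naphtha, ethanol are positive (straight-run naphtha, FCC naphtha, alkylate = 0). The octane-barrels, energy, oxygenate mass requirements are met with equality.
Optimal quantities: reformate = 0.9127 barrels, heavy naphtha = 0.4133 barrels, ethanol = 0.8048 barrels.
Total cost: 75.21·0.9127 + 70.9·0.4133 + 80.22·0.8048 = 162.5082.

$162.51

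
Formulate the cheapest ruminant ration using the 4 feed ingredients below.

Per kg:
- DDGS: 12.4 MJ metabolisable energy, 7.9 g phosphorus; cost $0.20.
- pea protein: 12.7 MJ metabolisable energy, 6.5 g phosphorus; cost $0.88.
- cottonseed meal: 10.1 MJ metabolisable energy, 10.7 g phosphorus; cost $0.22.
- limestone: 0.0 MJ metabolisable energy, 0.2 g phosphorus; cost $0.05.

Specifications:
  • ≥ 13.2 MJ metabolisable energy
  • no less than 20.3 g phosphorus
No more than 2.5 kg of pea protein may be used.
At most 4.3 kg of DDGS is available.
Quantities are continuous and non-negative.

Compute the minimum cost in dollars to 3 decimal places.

$0.417

Let x1 = kg of DDGS, x2 = kg of pea protein, x3 = kg of cottonseed meal, x4 = kg of limestone.
Minimise 0.2x1 + 0.88x2 + 0.22x3 + 0.05x4 s.t.:
  12.4x1 + 12.7x2 + 10.1x3 ≥ 13.2   (metabolisable energy)
  7.9x1 + 6.5x2 + 10.7x3 + 0.2x4 ≥ 20.3   (phosphorus)
  x2 ≤ 2.5
  x1 ≤ 4.3
  x1, x2, x3, x4 ≥ 0.
The minimum-cost mix takes nothing from DDGS, pea protein, limestone — only cottonseed meal. There the phosphorus constraint is tight.
That vertex is x3 = 1.897.
Cost = 0.22·1.897 = 0.41734.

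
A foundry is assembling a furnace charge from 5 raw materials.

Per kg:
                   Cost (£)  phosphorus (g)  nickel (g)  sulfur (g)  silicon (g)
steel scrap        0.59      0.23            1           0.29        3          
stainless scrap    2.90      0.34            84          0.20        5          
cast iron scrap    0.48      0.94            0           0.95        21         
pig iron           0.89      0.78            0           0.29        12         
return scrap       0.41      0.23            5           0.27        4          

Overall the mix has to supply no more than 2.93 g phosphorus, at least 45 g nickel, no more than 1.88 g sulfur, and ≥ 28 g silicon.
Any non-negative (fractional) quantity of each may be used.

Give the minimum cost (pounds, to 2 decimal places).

This is a linear program. Let x1 = kg of steel scrap, x2 = kg of stainless scrap, x3 = kg of cast iron scrap, x4 = kg of pig iron, x5 = kg of return scrap.
Minimise 0.59x1 + 2.9x2 + 0.48x3 + 0.89x4 + 0.41x5 with:
  0.23x1 + 0.34x2 + 0.94x3 + 0.78x4 + 0.23x5 ≤ 2.93   (phosphorus)
  1x1 + 84x2 + 5x5 ≥ 45   (nickel)
  0.29x1 + 0.2x2 + 0.95x3 + 0.29x4 + 0.27x5 ≤ 1.88   (sulfur)
  3x1 + 5x2 + 21x3 + 12x4 + 4x5 ≥ 28   (silicon)
  x1, x2, x3, x4, x5 ≥ 0.
At the optimum only stainless scrap, cast iron scrap are positive (steel scrap, pig iron, return scrap = 0). There the nickel and silicon constraints are tight.
Solving gives x2 = 0.5357, x3 = 1.206.
Cost = 2.9·0.5357 + 0.48·1.206 = 2.1324.

£2.13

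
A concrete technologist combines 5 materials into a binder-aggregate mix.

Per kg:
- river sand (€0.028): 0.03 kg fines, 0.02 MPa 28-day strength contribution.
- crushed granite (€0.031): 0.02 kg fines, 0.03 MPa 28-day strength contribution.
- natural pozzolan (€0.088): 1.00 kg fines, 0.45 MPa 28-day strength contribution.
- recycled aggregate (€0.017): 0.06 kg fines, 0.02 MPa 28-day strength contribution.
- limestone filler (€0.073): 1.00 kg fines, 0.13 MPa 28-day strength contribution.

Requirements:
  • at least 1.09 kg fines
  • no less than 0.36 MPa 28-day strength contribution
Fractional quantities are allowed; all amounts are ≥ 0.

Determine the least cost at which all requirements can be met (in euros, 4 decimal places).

This is a linear program. Let x1 = kg of river sand, x2 = kg of crushed granite, x3 = kg of natural pozzolan, x4 = kg of recycled aggregate, x5 = kg of limestone filler.
Minimise 0.028x1 + 0.031x2 + 0.088x3 + 0.017x4 + 0.073x5 subject to:
  0.03x1 + 0.02x2 + 1x3 + 0.06x4 + 1x5 ≥ 1.09   (fines)
  0.02x1 + 0.03x2 + 0.45x3 + 0.02x4 + 0.13x5 ≥ 0.36   (28-day strength contribution)
  x1, x2, x3, x4, x5 ≥ 0.
At the optimum only natural pozzolan, limestone filler are positive (river sand, crushed granite, recycled aggregate = 0). The fines and 28-day strength contribution requirements are met with equality.
That vertex is x3 = 0.6822, x5 = 0.4078.
Objective = 0.088·0.6822 + 0.073·0.4078 = 0.089803.

€0.0898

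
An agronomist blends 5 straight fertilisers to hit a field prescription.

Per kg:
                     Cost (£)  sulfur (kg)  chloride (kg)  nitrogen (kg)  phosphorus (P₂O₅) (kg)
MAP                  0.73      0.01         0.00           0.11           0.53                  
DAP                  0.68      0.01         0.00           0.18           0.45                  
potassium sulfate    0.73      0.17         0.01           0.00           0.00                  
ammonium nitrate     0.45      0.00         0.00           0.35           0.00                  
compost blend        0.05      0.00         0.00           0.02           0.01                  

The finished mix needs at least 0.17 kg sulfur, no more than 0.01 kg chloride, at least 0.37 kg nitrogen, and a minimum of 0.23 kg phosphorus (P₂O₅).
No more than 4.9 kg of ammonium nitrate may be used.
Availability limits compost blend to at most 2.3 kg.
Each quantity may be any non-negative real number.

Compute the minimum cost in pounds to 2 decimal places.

£1.41

This is a linear program. Let x1 = kg of MAP, x2 = kg of DAP, x3 = kg of potassium sulfate, x4 = kg of ammonium nitrate, x5 = kg of compost blend.
min 0.73x1 + 0.68x2 + 0.73x3 + 0.45x4 + 0.05x5 with:
  0.01x1 + 0.01x2 + 0.17x3 ≥ 0.17   (sulfur)
  0.01x3 ≤ 0.01   (chloride)
  0.11x1 + 0.18x2 + 0.35x4 + 0.02x5 ≥ 0.37   (nitrogen)
  0.53x1 + 0.45x2 + 0.01x5 ≥ 0.23   (phosphorus (P₂O₅))
  x4 ≤ 4.9
  x5 ≤ 2.3
  x1, x2, x3, x4, x5 ≥ 0.
At the optimum only DAP, potassium sulfate, ammonium nitrate are positive (MAP, compost blend = 0). There the sulfur, nitrogen, phosphorus (P₂O₅) constraints are tight.
So DAP = 0.5111 kg, potassium sulfate = 0.9699 kg, ammonium nitrate = 0.7943 kg.
Total cost: 0.68·0.5111 + 0.73·0.9699 + 0.45·0.7943 = 1.4130.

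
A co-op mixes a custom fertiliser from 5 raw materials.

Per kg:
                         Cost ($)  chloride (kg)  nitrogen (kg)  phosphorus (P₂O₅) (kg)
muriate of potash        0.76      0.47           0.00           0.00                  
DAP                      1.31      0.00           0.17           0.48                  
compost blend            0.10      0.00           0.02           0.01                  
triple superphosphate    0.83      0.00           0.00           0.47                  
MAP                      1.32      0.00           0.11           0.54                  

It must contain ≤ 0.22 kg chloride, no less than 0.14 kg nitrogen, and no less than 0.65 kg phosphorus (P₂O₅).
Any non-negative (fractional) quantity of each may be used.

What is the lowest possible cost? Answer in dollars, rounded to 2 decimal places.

This is a linear program. Let x1 = kg of muriate of potash, x2 = kg of DAP, x3 = kg of compost blend, x4 = kg of triple superphosphate, x5 = kg of MAP.
Minimise 0.76x1 + 1.31x2 + 0.1x3 + 0.83x4 + 1.32x5 subject to:
  0.47x1 ≤ 0.22   (chloride)
  0.17x2 + 0.02x3 + 0.11x5 ≥ 0.14   (nitrogen)
  0.48x2 + 0.01x3 + 0.47x4 + 0.54x5 ≥ 0.65   (phosphorus (P₂O₅))
  x1, x2, x3, x4, x5 ≥ 0.
At the optimum only DAP, triple superphosphate are positive (muriate of potash, compost blend, MAP = 0). The nitrogen and phosphorus (P₂O₅) requirements are met with equality.
Solving gives x2 = 0.8235, x4 = 0.5419.
Total cost: 1.31·0.8235 + 0.83·0.5419 = 1.5286.

$1.53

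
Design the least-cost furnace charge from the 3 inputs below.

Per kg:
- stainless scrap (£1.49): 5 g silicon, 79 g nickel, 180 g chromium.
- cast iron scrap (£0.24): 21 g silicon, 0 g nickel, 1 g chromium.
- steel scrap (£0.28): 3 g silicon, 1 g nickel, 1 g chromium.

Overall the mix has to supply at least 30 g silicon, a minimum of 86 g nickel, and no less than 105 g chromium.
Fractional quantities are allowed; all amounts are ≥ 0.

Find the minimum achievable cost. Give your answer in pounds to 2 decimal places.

£1.90

Let x1 = kg of stainless scrap, x2 = kg of cast iron scrap, x3 = kg of steel scrap.
Minimize 1.49x1 + 0.24x2 + 0.28x3 with:
  5x1 + 21x2 + 3x3 ≥ 30   (silicon)
  79x1 + 1x3 ≥ 86   (nickel)
  180x1 + 1x2 + 1x3 ≥ 105   (chromium)
  x1, x2, x3 ≥ 0.
The cheapest feasible vertex uses only stainless scrap, cast iron scrap; steel scrap is not used. The silicon and nickel requirements are met with equality.
Optimal quantities: stainless scrap = 1.089 kg, cast iron scrap = 1.169 kg.
Hence cost = 1.49·1.089 + 0.24·1.169 = £1.9032.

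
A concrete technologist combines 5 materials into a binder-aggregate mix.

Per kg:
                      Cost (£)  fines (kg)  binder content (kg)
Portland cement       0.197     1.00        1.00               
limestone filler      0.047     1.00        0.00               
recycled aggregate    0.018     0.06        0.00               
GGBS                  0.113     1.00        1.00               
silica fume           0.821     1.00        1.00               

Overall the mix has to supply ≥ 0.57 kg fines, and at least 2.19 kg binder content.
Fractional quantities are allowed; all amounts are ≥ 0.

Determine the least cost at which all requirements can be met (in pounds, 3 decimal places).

£0.247

Treat it as an LP. Let x1 = kg of Portland cement, x2 = kg of limestone filler, x3 = kg of recycled aggregate, x4 = kg of GGBS, x5 = kg of silica fume.
Minimize 0.197x1 + 0.047x2 + 0.018x3 + 0.113x4 + 0.821x5 with:
  1x1 + 1x2 + 0.06x3 + 1x4 + 1x5 ≥ 0.57   (fines)
  1x1 + 1x4 + 1x5 ≥ 2.19   (binder content)
  x1, x2, x3, x4, x5 ≥ 0.
The optimal basis is {GGBS}; Portland cement, limestone filler, recycled aggregate, silica fume drop out. The binder content requirement is met with equality.
Solving gives x4 = 2.19.
Objective = 0.113·2.19 = 0.24747.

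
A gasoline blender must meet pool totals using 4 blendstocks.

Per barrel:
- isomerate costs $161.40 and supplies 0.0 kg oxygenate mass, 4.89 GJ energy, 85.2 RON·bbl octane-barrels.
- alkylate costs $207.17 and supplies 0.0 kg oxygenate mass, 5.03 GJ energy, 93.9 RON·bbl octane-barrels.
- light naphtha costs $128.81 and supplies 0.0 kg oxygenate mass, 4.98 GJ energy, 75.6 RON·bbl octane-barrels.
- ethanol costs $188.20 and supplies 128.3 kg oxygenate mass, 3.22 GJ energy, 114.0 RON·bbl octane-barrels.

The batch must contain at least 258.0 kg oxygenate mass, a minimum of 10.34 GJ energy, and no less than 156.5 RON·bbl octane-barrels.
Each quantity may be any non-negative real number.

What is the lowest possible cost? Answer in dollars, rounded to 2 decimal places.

$478.42

Let x1 = barrels of isomerate, x2 = barrels of alkylate, x3 = barrels of light naphtha, x4 = barrels of ethanol.
min 161.4x1 + 207.17x2 + 128.81x3 + 188.2x4 s.t.:
  128.3x4 ≥ 258   (oxygenate mass)
  4.89x1 + 5.03x2 + 4.98x3 + 3.22x4 ≥ 10.34   (energy)
  85.2x1 + 93.9x2 + 75.6x3 + 114x4 ≥ 156.5   (octane-barrels)
  x1, x2, x3, x4 ≥ 0.
The cheapest feasible vertex uses only light naphtha, ethanol; isomerate, alkylate are not used. Binding constraints: oxygenate mass and energy.
So light naphtha = 0.77608 barrels, ethanol = 2.0109 barrels.
Hence cost = 128.81·0.77608 + 188.2·2.0109 = $478.4182.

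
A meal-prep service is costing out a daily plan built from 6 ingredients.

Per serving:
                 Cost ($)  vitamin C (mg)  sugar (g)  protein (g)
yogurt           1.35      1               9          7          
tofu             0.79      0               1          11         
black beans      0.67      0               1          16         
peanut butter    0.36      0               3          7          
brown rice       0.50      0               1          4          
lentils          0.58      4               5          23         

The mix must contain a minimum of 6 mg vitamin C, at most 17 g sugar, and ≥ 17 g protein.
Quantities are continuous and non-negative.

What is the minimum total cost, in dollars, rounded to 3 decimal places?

$0.870

Let x1 = servings of yogurt, x2 = servings of tofu, x3 = servings of black beans, x4 = servings of peanut butter, x5 = servings of brown rice, x6 = servings of lentils.
min 1.35x1 + 0.79x2 + 0.67x3 + 0.36x4 + 0.5x5 + 0.58x6 s.t.:
  1x1 + 4x6 ≥ 6   (vitamin C)
  9x1 + 1x2 + 1x3 + 3x4 + 1x5 + 5x6 ≤ 17   (sugar)
  7x1 + 11x2 + 16x3 + 7x4 + 4x5 + 23x6 ≥ 17   (protein)
  x1, x2, x3, x4, x5, x6 ≥ 0.
At the optimum only lentils is positive (yogurt, tofu, black beans, peanut butter, brown rice = 0). There the vitamin C constraint is tight.
Solving gives x6 = 1.5.
Cost = 0.58·1.5 = 0.87000.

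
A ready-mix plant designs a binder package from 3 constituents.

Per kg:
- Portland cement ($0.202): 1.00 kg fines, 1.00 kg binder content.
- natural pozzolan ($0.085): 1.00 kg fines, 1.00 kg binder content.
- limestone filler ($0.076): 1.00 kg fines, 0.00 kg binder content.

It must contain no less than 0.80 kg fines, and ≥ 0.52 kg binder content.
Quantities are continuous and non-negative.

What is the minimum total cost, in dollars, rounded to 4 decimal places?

$0.0655

Treat it as an LP. Let x1 = kg of Portland cement, x2 = kg of natural pozzolan, x3 = kg of limestone filler.
min 0.202x1 + 0.085x2 + 0.076x3 subject to:
  1x1 + 1x2 + 1x3 ≥ 0.8   (fines)
  1x1 + 1x2 ≥ 0.52   (binder content)
  x1, x2, x3 ≥ 0.
The minimum-cost mix takes nothing from Portland cement — only natural pozzolan, limestone filler. Binding constraints: fines and binder content.
Optimal quantities: natural pozzolan = 0.52 kg, limestone filler = 0.28 kg.
Objective = 0.085·0.52 + 0.076·0.28 = 0.065480.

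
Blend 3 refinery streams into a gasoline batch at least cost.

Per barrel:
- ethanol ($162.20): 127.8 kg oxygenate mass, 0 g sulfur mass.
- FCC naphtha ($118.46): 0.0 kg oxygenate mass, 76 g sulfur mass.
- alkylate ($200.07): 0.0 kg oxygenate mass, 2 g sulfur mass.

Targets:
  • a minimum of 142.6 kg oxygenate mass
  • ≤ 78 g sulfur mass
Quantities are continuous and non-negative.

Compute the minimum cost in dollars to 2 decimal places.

This is a linear program. Let x1 = barrels of ethanol, x2 = barrels of FCC naphtha, x3 = barrels of alkylate.
Minimise 162.2x1 + 118.46x2 + 200.07x3 subject to:
  127.8x1 ≥ 142.6   (oxygenate mass)
  76x2 + 2x3 ≤ 78   (sulfur mass)
  x1, x2, x3 ≥ 0.
The minimum-cost mix takes nothing from FCC naphtha, alkylate — only ethanol. The oxygenate mass requirement is met with equality.
Optimal quantities: ethanol = 1.1158 barrels.
Objective = 162.2·1.1158 = 180.9828.

$180.98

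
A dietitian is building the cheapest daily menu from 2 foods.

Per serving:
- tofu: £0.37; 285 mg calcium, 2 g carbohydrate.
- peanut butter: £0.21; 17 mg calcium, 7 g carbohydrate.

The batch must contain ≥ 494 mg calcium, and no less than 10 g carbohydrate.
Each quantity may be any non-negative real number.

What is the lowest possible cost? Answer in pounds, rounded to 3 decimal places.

£0.820

This is a linear program. Let x1 = servings of tofu, x2 = servings of peanut butter.
min 0.37x1 + 0.21x2 subject to:
  285x1 + 17x2 ≥ 494   (calcium)
  2x1 + 7x2 ≥ 10   (carbohydrate)
  x1, x2 ≥ 0.
Both inputs are positive at the optimum. The calcium and carbohydrate requirements are met with equality.
So tofu = 1.677 servings, peanut butter = 0.9495 servings.
Hence cost = 0.37·1.677 + 0.21·0.9495 = £0.81989.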